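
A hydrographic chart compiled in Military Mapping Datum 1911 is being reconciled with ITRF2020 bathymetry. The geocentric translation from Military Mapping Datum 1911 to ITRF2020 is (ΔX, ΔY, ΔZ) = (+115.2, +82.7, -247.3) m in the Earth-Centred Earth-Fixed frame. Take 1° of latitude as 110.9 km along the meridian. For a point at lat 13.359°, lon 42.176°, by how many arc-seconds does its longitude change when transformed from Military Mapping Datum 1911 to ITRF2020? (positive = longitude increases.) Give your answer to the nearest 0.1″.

Δλ = -0.5″

sin φ = 0.231052, cos φ = 0.972941, sin λ = 0.671410, cos λ = 0.741086.
East component: ΔE = −sin λ·ΔX + cos λ·ΔY = −(0.671410)(115.2) + (0.741086)(82.7) = -16.06 m.
1° of latitude spans 110900 m; at latitude φ, 1° of longitude spans that × cos φ = 107899.2 m, so Δλ = -16.06 / 107899.2 × 3600 = -0.536″.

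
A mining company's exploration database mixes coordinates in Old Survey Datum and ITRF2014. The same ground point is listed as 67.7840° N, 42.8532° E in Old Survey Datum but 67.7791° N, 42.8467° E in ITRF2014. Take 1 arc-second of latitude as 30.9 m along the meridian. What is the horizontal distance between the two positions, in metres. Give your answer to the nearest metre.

610 m

Δφ = 67.7791° − 67.7840° = -0.0049°; Δλ = 42.8467° − 42.8532° = -0.0065°.
1° of latitude = 3600 × 30.90 = 111240 m.
ΔN = Δφ × 111240 = -545.1 m; ΔE = Δλ × 111240 × cos(67.7840°) = -0.0065 × 111240 × 0.378099 = -273.4 m.
Distance = √(ΔE² + ΔN²) = √((-273.4)² + (-545.1)²) = 609.8 m.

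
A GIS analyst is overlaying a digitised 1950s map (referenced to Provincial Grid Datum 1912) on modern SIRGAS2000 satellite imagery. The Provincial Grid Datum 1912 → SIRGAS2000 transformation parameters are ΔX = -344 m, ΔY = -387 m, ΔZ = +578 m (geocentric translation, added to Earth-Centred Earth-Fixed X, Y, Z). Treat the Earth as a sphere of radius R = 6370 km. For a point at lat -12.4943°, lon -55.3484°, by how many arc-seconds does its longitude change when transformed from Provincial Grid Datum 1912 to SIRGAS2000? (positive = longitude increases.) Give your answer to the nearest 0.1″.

sin φ = -0.216342, cos φ = 0.976318, sin λ = -0.822625, cos λ = 0.568585.
East component: ΔE = −sin λ·ΔX + cos λ·ΔY = −(-0.822625)(-344) + (0.568585)(-387) = -503.03 m.
1° of latitude spans πR/180 = 111177 m; at latitude φ, 1° of longitude spans that × cos φ = 108544.5 m, so Δλ = -503.03 / 108544.5 × 3600 = -16.683″.

Δλ = -16.7″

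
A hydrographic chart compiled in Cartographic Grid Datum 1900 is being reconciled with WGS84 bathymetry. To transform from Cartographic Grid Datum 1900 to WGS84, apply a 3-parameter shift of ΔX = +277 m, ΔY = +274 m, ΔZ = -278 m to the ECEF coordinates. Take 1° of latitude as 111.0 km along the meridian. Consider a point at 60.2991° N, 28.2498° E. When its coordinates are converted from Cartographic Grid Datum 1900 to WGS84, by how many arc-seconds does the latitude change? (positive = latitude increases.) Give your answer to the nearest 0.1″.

Δφ = -15.0″

sin φ = 0.868624, cos φ = 0.495472, sin λ = 0.473317, cos λ = 0.880892.
North component: ΔN = −sin φ cos λ·ΔX − sin φ sin λ·ΔY + cos φ·ΔZ = −(0.868624)(0.880892)(277) − (0.868624)(0.473317)(274) + (0.495472)(-278) = -462.34 m.
1° of latitude spans 111000 m, so Δφ = -462.34 / 111000 × 3600 = -14.995″.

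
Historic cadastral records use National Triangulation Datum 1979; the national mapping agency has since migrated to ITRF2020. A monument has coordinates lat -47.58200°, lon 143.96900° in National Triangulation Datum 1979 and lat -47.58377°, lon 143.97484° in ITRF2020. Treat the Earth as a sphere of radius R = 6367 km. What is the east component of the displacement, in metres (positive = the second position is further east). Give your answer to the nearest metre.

ΔE = 438 m

Δφ = -47.58377° − -47.58200° = -0.00177°; Δλ = 143.97484° − 143.96900° = +0.00584°.
1° along a meridian = πR/180 = 111125 m.
ΔN = Δφ × 111125 = -196.7 m; ΔE = Δλ × 111125 × cos(-47.58200°) = +0.00584 × 111125 × 0.674534 = 437.8 m.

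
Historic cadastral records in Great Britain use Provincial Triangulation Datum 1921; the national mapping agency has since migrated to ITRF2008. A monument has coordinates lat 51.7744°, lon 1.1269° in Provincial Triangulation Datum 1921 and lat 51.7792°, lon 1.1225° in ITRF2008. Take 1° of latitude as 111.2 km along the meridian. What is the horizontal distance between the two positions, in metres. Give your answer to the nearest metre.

614 m

Δφ = 51.7792° − 51.7744° = +0.0048°; Δλ = 1.1225° − 1.1269° = -0.0044°.
ΔN = Δφ × 111200 = 533.8 m; ΔE = Δλ × 111200 × cos(51.7744°) = -0.0044 × 111200 × 0.618759 = -302.7 m.
Distance = √(ΔE² + ΔN²) = √((-302.7)² + 533.8²) = 613.6 m.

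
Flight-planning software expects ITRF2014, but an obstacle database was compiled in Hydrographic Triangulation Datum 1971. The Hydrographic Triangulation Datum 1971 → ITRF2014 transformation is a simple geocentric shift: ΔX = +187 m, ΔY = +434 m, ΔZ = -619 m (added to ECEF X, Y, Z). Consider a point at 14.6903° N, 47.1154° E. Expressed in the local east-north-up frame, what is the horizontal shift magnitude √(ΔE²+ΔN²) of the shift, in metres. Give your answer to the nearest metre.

The local east axis at (φ, λ) is (−sin λ, cos λ, 0), so ΔE = −sin(47.1154°)·187 + cos(47.1154°)·434 = 158.33 m.
The local north axis is (−sin φ cos λ, −sin φ sin λ, cos φ), giving ΔN = -32.272 − 80.644 − 598.765 = -711.68 m.
Horizontal magnitude = √(ΔE² + ΔN²) = √(158.33² + (-711.68)²) = 729.08 m.

729 m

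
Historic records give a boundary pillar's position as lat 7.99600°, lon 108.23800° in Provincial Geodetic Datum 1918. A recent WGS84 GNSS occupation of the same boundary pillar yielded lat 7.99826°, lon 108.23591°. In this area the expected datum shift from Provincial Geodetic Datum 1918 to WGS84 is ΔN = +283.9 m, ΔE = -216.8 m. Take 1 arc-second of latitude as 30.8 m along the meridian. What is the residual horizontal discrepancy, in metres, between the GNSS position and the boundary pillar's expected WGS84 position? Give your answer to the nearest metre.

36 m

Observed coordinate differences: Δφ = +0.00226°, Δλ = -0.00209°.
Converting to metres (1° lat = 110880 m, cos φ = 0.990278): observed ΔN = 250.6 m, observed ΔE = -229.5 m.
Subtracting the expected shift leaves a residual of 250.6 − (283.9) = -33.3 m north and -229.5 − (-216.8) = -12.7 m east.
Residual distance = √((-33.3)² + (-12.7)²) = 35.6 m.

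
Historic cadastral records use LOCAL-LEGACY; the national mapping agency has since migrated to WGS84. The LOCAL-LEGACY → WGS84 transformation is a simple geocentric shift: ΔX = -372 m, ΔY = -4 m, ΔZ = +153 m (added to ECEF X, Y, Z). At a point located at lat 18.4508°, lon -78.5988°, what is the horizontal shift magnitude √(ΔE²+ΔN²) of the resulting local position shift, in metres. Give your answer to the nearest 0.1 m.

At φ = 18.4508°, λ = -78.5988°: sin φ = 0.316490, cos φ = 0.948596, sin λ = -0.980267, cos λ = 0.197678.
ΔE = −sin λ·ΔX + cos λ·ΔY = −(-0.980267)·(-372) + (0.197678)·(-4) = -365.45 m.
ΔN = −sin φ cos λ·ΔX − sin φ sin λ·ΔY + cos φ·ΔZ = −(0.316490)(0.197678)(-372) − (0.316490)(-0.980267)(-4) + (0.948596)(153) = 167.17 m.
Horizontal magnitude = √(ΔE² + ΔN²) = √((-365.45)² + 167.17²) = 401.87 m.

401.9 m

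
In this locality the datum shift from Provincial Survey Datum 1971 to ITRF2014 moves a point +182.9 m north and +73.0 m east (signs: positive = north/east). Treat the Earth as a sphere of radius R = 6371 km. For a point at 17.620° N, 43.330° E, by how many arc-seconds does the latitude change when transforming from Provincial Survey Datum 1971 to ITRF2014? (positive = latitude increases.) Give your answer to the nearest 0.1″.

On a sphere of radius R, 1 rad of latitude = R, so Δφ = ΔN / R = 182.9 / 6371000 = 2.8708e-05 rad = 5.921″.

Δφ = 5.9″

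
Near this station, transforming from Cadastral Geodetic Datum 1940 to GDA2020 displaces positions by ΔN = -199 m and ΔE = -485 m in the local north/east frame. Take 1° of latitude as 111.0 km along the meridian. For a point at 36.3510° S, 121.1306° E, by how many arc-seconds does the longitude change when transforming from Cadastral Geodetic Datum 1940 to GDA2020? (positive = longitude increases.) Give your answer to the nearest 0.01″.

At latitude -36.3510°, cos φ = 0.805401.
1° of longitude at this latitude = 111.0 × cos φ = 89.40 km, so Δλ = -485.0 / 89399.5 = -0.0054251° = -19.530″.

Δλ = -19.53″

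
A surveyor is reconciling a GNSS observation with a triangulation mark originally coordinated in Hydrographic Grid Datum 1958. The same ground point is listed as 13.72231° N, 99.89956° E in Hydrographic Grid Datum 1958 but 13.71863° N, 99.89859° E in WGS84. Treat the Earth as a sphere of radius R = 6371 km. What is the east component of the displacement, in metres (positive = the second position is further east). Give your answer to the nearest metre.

Δφ = 13.71863° − 13.72231° = -0.00368°; Δλ = 99.89859° − 99.89956° = -0.00097°.
1° along a meridian = πR/180 = 111195 m.
ΔN = Δφ × 111195 = -409.2 m; ΔE = Δλ × 111195 × cos(13.72231°) = -0.00097 × 111195 × 0.971457 = -104.8 m.

ΔE = -105 m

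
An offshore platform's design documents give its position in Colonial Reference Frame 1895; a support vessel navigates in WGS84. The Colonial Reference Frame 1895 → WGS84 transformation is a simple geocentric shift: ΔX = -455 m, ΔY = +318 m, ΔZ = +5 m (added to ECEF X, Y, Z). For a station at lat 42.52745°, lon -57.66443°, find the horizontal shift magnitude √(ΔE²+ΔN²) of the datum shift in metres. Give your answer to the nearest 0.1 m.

410.3 m

The local east axis at (φ, λ) is (−sin λ, cos λ, 0), so ΔE = −sin(-57.66443°)·(-455) + cos(-57.66443°)·318 = -214.35 m.
The local north axis is (−sin φ cos λ, −sin φ sin λ, cos φ), giving ΔN = 164.504 + 181.618 + 3.685 = 349.81 m.
Horizontal magnitude = √(ΔE² + ΔN²) = √((-214.35)² + 349.81²) = 410.26 m.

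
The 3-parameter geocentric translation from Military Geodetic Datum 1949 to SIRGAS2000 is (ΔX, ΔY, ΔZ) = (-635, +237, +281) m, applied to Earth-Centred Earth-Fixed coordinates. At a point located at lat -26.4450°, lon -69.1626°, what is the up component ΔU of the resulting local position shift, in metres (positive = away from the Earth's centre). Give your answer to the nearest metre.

The local up (radial) axis is (cos φ cos λ, cos φ sin λ, sin φ), giving ΔU = -202.245 − 198.322 − 125.140 = -525.71 m.

ΔU = -526 m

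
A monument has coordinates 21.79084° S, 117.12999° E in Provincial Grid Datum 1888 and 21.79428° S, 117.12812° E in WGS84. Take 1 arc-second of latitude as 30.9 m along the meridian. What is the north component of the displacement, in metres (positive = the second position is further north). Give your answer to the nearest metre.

ΔN = -383 m

Δφ = -21.79428° − -21.79084° = -0.00344°; Δλ = 117.12812° − 117.12999° = -0.00187°.
1° of latitude = 3600 × 30.90 = 111240 m.
ΔN = Δφ × 111240 = -382.7 m; ΔE = Δλ × 111240 × cos(-21.79084°) = -0.00187 × 111240 × 0.928545 = -193.2 m.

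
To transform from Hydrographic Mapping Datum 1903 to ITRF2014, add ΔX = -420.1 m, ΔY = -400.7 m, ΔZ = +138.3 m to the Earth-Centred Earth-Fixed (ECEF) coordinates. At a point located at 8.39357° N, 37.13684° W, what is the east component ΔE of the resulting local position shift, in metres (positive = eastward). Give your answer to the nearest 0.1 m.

ΔE = -573.1 m

At φ = 8.39357°, λ = -37.13684°: sin φ = 0.145972, cos φ = 0.989289, sin λ = -0.603721, cos λ = 0.797196.
ΔE = −sin λ·ΔX + cos λ·ΔY = −(-0.603721)·(-420.1) + (0.797196)·(-400.7) = -573.06 m.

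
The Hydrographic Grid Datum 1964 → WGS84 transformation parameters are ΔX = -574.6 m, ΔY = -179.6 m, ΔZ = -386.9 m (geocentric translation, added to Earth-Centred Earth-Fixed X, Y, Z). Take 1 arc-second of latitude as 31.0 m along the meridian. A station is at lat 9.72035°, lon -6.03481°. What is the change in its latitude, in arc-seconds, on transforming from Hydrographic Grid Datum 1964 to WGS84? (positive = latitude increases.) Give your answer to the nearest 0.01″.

sin φ = 0.168839, cos φ = 0.985644, sin λ = -0.105133, cos λ = 0.994458.
North component: ΔN = −sin φ cos λ·ΔX − sin φ sin λ·ΔY + cos φ·ΔZ = −(0.168839)(0.994458)(-574.6) − (0.168839)(-0.105133)(-179.6) + (0.985644)(-386.9) = -288.06 m.
1° of latitude spans 3600 × 31.00 = 111600 m, so Δφ = -288.06 / 111600 × 3600 = -9.292″.

Δφ = -9.29″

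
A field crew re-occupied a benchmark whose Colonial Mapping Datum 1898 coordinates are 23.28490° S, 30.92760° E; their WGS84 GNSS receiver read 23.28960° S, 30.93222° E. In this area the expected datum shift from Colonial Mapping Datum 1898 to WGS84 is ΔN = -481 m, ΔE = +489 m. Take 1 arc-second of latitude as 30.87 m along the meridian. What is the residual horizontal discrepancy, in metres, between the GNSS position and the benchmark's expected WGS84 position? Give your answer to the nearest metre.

Observed coordinate differences: Δφ = -0.00470°, Δλ = +0.00462°.
Converting to metres (1° lat = 111132 m, cos φ = 0.918551): observed ΔN = -522.3 m, observed ΔE = 471.6 m.
Subtracting the expected shift leaves a residual of -522.3 − (-481) = -41.3 m north and 471.6 − (489) = -17.4 m east.
Residual distance = √((-41.3)² + (-17.4)²) = 44.8 m.

45 m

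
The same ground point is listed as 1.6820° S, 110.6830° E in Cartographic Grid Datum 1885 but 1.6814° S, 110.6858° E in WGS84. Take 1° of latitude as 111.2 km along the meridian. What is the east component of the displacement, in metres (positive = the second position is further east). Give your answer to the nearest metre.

Δφ = -1.6814° − -1.6820° = +0.0006°; Δλ = 110.6858° − 110.6830° = +0.0028°.
ΔN = Δφ × 111200 = 66.7 m; ΔE = Δλ × 111200 × cos(-1.6820°) = +0.0028 × 111200 × 0.999569 = 311.2 m.

ΔE = 311 m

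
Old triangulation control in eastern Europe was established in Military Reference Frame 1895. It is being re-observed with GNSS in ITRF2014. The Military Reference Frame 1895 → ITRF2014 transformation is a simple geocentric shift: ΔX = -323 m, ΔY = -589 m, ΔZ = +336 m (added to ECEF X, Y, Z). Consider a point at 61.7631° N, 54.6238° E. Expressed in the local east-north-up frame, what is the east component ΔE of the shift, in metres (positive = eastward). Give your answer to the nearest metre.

The local east axis at (φ, λ) is (−sin λ, cos λ, 0), so ΔE = −sin(54.6238°)·(-323) + cos(54.6238°)·(-589) = -77.63 m.

ΔE = -78 m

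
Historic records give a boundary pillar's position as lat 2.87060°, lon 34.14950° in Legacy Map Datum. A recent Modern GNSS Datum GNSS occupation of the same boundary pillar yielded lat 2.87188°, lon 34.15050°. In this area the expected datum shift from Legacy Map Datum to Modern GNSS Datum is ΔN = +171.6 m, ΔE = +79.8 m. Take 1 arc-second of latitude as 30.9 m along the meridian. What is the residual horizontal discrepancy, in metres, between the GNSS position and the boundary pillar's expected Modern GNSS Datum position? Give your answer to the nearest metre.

43 m

Observed coordinate differences: Δφ = +0.00128°, Δλ = +0.00100°.
Converting to metres (1° lat = 111240 m, cos φ = 0.998745): observed ΔN = 142.4 m, observed ΔE = 111.1 m.
Subtracting the expected shift leaves a residual of 142.4 − (171.6) = -29.2 m north and 111.1 − (79.8) = 31.3 m east.
Residual distance = √((-29.2)² + 31.3²) = 42.8 m.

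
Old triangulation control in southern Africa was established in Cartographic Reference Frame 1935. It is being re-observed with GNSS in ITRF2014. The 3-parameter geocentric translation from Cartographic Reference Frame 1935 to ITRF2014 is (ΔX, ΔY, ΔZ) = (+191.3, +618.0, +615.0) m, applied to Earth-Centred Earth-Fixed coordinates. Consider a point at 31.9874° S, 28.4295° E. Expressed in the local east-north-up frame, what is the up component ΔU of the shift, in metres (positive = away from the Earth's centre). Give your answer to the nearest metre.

ΔU = 66 m

At φ = -31.9874°, λ = 28.4295°: sin φ = -0.529733, cos φ = 0.848165, sin λ = 0.476077, cos λ = 0.879404.
ΔU = cos φ cos λ·ΔX + cos φ sin λ·ΔY + sin φ·ΔZ = (0.848165)(0.879404)(191.3) + (0.848165)(0.476077)(618.0) + (-0.529733)(615.0) = 66.44 m.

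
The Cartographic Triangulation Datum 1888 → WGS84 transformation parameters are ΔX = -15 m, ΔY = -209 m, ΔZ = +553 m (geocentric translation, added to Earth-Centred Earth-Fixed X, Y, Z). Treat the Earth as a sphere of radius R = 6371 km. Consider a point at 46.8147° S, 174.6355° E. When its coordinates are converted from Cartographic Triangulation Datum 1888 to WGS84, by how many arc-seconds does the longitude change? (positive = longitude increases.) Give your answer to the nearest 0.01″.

Δλ = 9.91″

sin φ = -0.729144, cos φ = 0.684360, sin λ = 0.093491, cos λ = -0.995620.
East component: ΔE = −sin λ·ΔX + cos λ·ΔY = −(0.093491)(-15) + (-0.995620)(-209) = 209.49 m.
1° of latitude spans πR/180 = 111195 m; at latitude φ, 1° of longitude spans that × cos φ = 76097.4 m, so Δλ = 209.49 / 76097.4 × 3600 = 9.910″.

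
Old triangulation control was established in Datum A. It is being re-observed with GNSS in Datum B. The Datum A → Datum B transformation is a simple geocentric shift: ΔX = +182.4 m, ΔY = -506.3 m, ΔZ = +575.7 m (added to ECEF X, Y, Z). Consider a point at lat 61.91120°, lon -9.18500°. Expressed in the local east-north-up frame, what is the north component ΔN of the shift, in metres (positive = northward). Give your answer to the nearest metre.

ΔN = 41 m

At φ = 61.91120°, λ = -9.18500°: sin φ = 0.882219, cos φ = 0.470839, sin λ = -0.159623, cos λ = 0.987178.
ΔN = −sin φ cos λ·ΔX − sin φ sin λ·ΔY + cos φ·ΔZ = −(0.882219)(0.987178)(182.4) − (0.882219)(-0.159623)(-506.3) + (0.470839)(575.7) = 40.91 m.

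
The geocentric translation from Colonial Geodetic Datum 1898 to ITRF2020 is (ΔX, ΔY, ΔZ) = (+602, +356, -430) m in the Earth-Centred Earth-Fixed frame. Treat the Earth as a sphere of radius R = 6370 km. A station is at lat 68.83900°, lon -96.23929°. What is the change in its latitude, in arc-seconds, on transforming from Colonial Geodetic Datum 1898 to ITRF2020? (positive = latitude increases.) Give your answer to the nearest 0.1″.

Δφ = 7.6″

sin φ = 0.932570, cos φ = 0.360990, sin λ = -0.994077, cos λ = -0.108681.
North component: ΔN = −sin φ cos λ·ΔX − sin φ sin λ·ΔY + cos φ·ΔZ = −(0.932570)(-0.108681)(602) − (0.932570)(-0.994077)(356) + (0.360990)(-430) = 235.82 m.
1° of latitude spans πR/180 = 111177 m, so Δφ = 235.82 / 111177 × 3600 = 7.636″.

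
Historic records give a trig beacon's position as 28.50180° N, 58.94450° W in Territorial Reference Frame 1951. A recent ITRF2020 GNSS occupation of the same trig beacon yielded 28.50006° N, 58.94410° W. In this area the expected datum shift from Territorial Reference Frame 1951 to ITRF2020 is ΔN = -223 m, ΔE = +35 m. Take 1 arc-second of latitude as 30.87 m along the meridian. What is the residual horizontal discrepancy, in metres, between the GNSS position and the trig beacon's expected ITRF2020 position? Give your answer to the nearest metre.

Observed coordinate differences: Δφ = -0.00174°, Δλ = +0.00040°.
Converting to metres (1° lat = 111132 m, cos φ = 0.878802): observed ΔN = -193.4 m, observed ΔE = 39.1 m.
Subtracting the expected shift leaves a residual of -193.4 − (-223) = 29.6 m north and 39.1 − (35) = 4.1 m east.
Residual distance = √(29.6² + 4.1²) = 29.9 m.

30 m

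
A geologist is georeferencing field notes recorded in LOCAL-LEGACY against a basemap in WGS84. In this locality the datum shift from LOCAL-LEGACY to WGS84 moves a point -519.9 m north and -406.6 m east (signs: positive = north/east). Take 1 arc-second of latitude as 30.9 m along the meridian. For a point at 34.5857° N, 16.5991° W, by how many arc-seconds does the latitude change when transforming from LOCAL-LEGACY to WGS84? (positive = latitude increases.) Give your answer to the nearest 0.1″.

Δφ = -16.8″

1″ of latitude = 30.90 m, so Δφ = -519.9 / 30.90 = -16.825″.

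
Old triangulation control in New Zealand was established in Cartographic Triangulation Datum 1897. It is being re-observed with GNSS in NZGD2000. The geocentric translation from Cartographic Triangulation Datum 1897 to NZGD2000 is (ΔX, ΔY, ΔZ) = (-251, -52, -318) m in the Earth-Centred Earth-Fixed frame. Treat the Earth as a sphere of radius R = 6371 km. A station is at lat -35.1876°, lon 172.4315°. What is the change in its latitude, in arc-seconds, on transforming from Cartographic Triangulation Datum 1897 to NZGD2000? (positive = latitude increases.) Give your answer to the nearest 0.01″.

Δφ = -3.90″

sin φ = -0.576255, cos φ = 0.817270, sin λ = 0.131711, cos λ = -0.991288.
North component: ΔN = −sin φ cos λ·ΔX − sin φ sin λ·ΔY + cos φ·ΔZ = −(-0.576255)(-0.991288)(-251) − (-0.576255)(0.131711)(-52) + (0.817270)(-318) = -120.46 m.
1° of latitude spans πR/180 = 111195 m, so Δφ = -120.46 / 111195 × 3600 = -3.900″.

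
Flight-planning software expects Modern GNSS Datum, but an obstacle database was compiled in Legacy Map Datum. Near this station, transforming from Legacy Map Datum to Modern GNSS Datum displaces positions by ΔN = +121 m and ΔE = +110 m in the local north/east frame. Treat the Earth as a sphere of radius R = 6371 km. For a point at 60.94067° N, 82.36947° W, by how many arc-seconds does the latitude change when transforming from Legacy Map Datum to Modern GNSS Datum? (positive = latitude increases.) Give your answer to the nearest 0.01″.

Δφ = 3.92″

On a sphere of radius R, 1 rad of latitude = R, so Δφ = ΔN / R = 121.0 / 6371000 = 1.8992e-05 rad = 3.917″.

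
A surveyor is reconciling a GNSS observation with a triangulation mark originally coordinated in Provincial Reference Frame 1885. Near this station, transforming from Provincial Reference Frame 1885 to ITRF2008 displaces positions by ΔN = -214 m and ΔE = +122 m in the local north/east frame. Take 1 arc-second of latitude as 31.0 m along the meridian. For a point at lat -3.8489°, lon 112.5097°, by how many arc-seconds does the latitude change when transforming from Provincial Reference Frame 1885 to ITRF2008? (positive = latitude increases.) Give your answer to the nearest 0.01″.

1″ of latitude = 31.00 m, so Δφ = -214.0 / 31.00 = -6.903″.

Δφ = -6.90″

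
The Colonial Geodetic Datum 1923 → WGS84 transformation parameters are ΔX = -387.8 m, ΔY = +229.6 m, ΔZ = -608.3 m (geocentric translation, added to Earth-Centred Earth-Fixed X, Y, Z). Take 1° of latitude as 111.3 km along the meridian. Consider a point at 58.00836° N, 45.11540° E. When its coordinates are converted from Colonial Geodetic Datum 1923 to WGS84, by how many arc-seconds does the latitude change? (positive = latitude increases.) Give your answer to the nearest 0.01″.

Δφ = -7.38″

sin φ = 0.848125, cos φ = 0.529796, sin λ = 0.708530, cos λ = 0.705681.
North component: ΔN = −sin φ cos λ·ΔX − sin φ sin λ·ΔY + cos φ·ΔZ = −(0.848125)(0.705681)(-387.8) − (0.848125)(0.708530)(229.6) + (0.529796)(-608.3) = -228.15 m.
1° of latitude spans 111300 m, so Δφ = -228.15 / 111300 × 3600 = -7.379″.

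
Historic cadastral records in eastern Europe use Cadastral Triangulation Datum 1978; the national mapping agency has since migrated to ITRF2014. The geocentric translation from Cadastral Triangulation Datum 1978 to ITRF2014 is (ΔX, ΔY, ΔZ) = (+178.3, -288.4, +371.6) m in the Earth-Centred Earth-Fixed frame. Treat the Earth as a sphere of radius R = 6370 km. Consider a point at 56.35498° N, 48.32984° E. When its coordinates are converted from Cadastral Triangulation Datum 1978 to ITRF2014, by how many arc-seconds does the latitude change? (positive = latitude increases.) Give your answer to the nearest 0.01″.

Δφ = 9.28″

sin φ = 0.832486, cos φ = 0.554046, sin λ = 0.746985, cos λ = 0.664841.
North component: ΔN = −sin φ cos λ·ΔX − sin φ sin λ·ΔY + cos φ·ΔZ = −(0.832486)(0.664841)(178.3) − (0.832486)(0.746985)(-288.4) + (0.554046)(371.6) = 286.54 m.
1° of latitude spans πR/180 = 111177 m, so Δφ = 286.54 / 111177 × 3600 = 9.278″.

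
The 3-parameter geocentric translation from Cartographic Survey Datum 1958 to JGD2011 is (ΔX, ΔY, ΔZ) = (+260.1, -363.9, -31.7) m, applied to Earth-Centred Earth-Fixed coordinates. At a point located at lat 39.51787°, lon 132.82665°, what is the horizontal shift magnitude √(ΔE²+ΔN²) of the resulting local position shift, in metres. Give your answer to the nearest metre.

264 m

The local east axis at (φ, λ) is (−sin λ, cos λ, 0), so ΔE = −sin(132.82665°)·260.1 + cos(132.82665°)·(-363.9) = 56.61 m.
The local north axis is (−sin φ cos λ, −sin φ sin λ, cos φ), giving ΔN = 112.508 + 169.827 − 24.454 = 257.88 m.
Horizontal magnitude = √(ΔE² + ΔN²) = √(56.61² + 257.88²) = 264.02 m.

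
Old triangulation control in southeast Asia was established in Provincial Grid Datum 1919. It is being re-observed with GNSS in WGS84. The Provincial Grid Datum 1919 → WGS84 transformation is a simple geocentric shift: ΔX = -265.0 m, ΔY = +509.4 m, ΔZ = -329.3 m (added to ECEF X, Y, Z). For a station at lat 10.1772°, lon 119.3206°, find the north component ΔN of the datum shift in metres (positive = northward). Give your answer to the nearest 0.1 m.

At φ = 10.1772°, λ = 119.3206°: sin φ = 0.176693, cos φ = 0.984266, sin λ = 0.871893, cos λ = -0.489696.
ΔN = −sin φ cos λ·ΔX − sin φ sin λ·ΔY + cos φ·ΔZ = −(0.176693)(-0.489696)(-265.0) − (0.176693)(0.871893)(509.4) + (0.984266)(-329.3) = -425.53 m.

ΔN = -425.5 m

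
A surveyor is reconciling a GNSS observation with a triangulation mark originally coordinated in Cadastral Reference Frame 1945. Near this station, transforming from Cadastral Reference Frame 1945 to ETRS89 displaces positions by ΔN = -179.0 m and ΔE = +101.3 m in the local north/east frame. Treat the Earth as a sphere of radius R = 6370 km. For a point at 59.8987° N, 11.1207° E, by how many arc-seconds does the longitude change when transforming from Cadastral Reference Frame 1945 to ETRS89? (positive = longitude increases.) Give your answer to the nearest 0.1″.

Δλ = 6.5″

At latitude 59.8987°, cos φ = 0.501530.
One radian of longitude at latitude φ spans R cos φ, so Δλ = ΔE / (R cos φ) = 101.3 / (6370000 × 0.501530) = 3.1708e-05 rad = 6.540″.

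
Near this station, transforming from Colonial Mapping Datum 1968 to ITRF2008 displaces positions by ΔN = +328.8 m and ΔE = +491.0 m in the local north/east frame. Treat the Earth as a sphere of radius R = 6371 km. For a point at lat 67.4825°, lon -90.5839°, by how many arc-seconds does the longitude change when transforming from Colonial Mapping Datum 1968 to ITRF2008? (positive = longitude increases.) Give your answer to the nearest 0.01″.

Δλ = 41.51″

At latitude 67.4825°, cos φ = 0.382966.
One radian of longitude at latitude φ spans R cos φ, so Δλ = ΔE / (R cos φ) = 491.0 / (6371000 × 0.382966) = 2.0124e-04 rad = 41.509″.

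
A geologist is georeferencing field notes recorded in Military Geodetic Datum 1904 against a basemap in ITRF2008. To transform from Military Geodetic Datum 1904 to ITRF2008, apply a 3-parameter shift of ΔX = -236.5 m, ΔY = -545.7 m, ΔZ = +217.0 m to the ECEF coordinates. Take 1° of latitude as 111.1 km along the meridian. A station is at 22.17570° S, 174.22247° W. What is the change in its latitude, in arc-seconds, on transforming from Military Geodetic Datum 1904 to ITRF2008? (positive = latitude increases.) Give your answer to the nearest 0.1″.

Δφ = 10.1″

sin φ = -0.377448, cos φ = 0.926031, sin λ = -0.100666, cos λ = -0.994920.
North component: ΔN = −sin φ cos λ·ΔX − sin φ sin λ·ΔY + cos φ·ΔZ = −(-0.377448)(-0.994920)(-236.5) − (-0.377448)(-0.100666)(-545.7) + (0.926031)(217.0) = 310.50 m.
1° of latitude spans 111100 m, so Δφ = 310.50 / 111100 × 3600 = 10.061″.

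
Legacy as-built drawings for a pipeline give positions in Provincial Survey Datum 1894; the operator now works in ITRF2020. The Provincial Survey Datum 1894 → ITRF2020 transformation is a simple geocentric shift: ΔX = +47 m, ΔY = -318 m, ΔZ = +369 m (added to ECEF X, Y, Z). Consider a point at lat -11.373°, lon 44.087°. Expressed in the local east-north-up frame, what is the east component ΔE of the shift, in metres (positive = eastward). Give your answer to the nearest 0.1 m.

At φ = -11.373°, λ = 44.087°: sin φ = -0.197195, cos φ = 0.980364, sin λ = 0.695750, cos λ = 0.718284.
ΔE = −sin λ·ΔX + cos λ·ΔY = −(0.695750)·(47) + (0.718284)·(-318) = -261.11 m.

ΔE = -261.1 m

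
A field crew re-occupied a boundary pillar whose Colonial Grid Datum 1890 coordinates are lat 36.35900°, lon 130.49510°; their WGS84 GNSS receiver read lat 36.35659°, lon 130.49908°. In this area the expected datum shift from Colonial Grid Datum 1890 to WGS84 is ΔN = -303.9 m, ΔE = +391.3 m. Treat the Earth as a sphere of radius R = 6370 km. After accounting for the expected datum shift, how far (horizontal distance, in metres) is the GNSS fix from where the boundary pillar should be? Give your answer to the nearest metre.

50 m

Observed coordinate differences: Δφ = -0.00241°, Δλ = +0.00398°.
Converting to metres (1° lat = 111177 m, cos φ = 0.805318): observed ΔN = -267.9 m, observed ΔE = 356.3 m.
Subtracting the expected shift leaves a residual of -267.9 − (-303.9) = 36.0 m north and 356.3 − (391.3) = -35.0 m east.
Residual distance = √(36.0² + (-35.0)²) = 50.2 m.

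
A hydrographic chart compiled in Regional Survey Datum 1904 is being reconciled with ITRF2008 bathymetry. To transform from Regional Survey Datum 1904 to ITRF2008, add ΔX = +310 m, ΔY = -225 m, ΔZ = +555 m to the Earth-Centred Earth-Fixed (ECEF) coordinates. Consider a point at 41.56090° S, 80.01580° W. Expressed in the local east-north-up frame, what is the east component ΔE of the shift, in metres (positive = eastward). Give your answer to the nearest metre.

ΔE = 266 m

At φ = -41.56090°, λ = -80.01580°: sin φ = -0.663416, cos φ = 0.748251, sin λ = -0.984856, cos λ = 0.173377.
ΔE = −sin λ·ΔX + cos λ·ΔY = −(-0.984856)·(310) + (0.173377)·(-225) = 266.30 m.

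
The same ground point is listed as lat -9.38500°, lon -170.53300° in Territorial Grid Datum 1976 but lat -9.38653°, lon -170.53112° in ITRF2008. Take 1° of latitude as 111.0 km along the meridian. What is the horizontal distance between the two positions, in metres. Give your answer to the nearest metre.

Δφ = -9.38653° − -9.38500° = -0.00153°; Δλ = -170.53112° − -170.53300° = +0.00188°.
ΔN = Δφ × 111000 = -169.8 m; ΔE = Δλ × 111000 × cos(-9.38500°) = +0.00188 × 111000 × 0.986615 = 205.9 m.
Distance = √(ΔE² + ΔN²) = √(205.9² + (-169.8)²) = 266.9 m.

267 m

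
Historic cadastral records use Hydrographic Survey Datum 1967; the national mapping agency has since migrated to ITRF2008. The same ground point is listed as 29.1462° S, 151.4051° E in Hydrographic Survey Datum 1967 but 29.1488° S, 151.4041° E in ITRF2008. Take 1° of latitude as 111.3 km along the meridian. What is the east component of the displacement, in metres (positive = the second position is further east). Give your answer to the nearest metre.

ΔE = -97 m

Δφ = -29.1488° − -29.1462° = -0.0026°; Δλ = 151.4041° − 151.4051° = -0.0010°.
ΔN = Δφ × 111300 = -289.4 m; ΔE = Δλ × 111300 × cos(-29.1462°) = -0.0010 × 111300 × 0.873380 = -97.2 m.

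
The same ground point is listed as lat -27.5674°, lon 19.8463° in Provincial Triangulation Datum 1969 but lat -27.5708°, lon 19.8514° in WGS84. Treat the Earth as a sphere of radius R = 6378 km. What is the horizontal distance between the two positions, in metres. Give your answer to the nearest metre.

Δφ = -27.5708° − -27.5674° = -0.0034°; Δλ = 19.8514° − 19.8463° = +0.0051°.
1° along a meridian = πR/180 = 111317 m.
ΔN = Δφ × 111317 = -378.5 m; ΔE = Δλ × 111317 × cos(-27.5674°) = +0.0051 × 111317 × 0.886467 = 503.3 m.
Distance = √(ΔE² + ΔN²) = √(503.3² + (-378.5)²) = 629.7 m.

630 m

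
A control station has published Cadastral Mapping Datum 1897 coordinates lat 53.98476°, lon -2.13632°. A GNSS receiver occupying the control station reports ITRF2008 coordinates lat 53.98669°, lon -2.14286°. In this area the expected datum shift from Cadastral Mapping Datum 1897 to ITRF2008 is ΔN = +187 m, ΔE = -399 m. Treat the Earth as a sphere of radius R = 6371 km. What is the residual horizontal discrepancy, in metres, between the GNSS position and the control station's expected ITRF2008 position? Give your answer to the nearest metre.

40 m

Observed coordinate differences: Δφ = +0.00193°, Δλ = -0.00654°.
Converting to metres (1° lat = 111195 m, cos φ = 0.588000): observed ΔN = 214.6 m, observed ΔE = -427.6 m.
Subtracting the expected shift leaves a residual of 214.6 − (187) = 27.6 m north and -427.6 − (-399) = -28.6 m east.
Residual distance = √(27.6² + (-28.6)²) = 39.8 m.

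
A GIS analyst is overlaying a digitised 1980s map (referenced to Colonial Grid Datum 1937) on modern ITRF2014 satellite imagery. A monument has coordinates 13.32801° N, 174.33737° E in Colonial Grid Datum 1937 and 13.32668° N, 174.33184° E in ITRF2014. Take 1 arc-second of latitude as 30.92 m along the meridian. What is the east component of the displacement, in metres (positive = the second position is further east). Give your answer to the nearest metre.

Δφ = 13.32668° − 13.32801° = -0.00133°; Δλ = 174.33184° − 174.33737° = -0.00553°.
1° of latitude = 3600 × 30.92 = 111312 m.
ΔN = Δφ × 111312 = -148.0 m; ΔE = Δλ × 111312 × cos(13.32801°) = -0.00553 × 111312 × 0.973066 = -599.0 m.

ΔE = -599 m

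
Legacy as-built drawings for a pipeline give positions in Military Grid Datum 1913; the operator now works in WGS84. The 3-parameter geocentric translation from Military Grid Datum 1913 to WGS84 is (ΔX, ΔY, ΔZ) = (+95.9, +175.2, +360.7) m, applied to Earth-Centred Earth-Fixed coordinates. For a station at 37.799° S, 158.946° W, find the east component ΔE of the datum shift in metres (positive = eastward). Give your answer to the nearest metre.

At φ = -37.799°, λ = -158.946°: sin φ = -0.612893, cos φ = 0.790166, sin λ = -0.359248, cos λ = -0.933242.
ΔE = −sin λ·ΔX + cos λ·ΔY = −(-0.359248)·(95.9) + (-0.933242)·(175.2) = -129.05 m.

ΔE = -129 m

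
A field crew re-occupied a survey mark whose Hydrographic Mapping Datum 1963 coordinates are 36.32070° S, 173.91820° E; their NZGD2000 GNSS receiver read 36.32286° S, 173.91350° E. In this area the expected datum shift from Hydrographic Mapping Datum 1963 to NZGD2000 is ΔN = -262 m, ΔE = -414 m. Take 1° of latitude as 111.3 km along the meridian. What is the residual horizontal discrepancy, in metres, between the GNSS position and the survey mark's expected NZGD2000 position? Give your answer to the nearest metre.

23 m

Observed coordinate differences: Δφ = -0.00216°, Δλ = -0.00470°.
Converting to metres (1° lat = 111300 m, cos φ = 0.805714): observed ΔN = -240.4 m, observed ΔE = -421.5 m.
Subtracting the expected shift leaves a residual of -240.4 − (-262) = 21.6 m north and -421.5 − (-414) = -7.5 m east.
Residual distance = √(21.6² + (-7.5)²) = 22.9 m.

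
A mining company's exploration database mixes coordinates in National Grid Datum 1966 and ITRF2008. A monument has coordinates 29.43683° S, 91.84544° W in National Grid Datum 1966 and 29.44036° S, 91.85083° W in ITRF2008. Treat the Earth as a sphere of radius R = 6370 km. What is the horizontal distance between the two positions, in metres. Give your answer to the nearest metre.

653 m

Δφ = -29.44036° − -29.43683° = -0.00353°; Δλ = -91.85083° − -91.84544° = -0.00539°.
1° along a meridian = πR/180 = 111177 m.
ΔN = Δφ × 111177 = -392.5 m; ΔE = Δλ × 111177 × cos(-29.43683°) = -0.00539 × 111177 × 0.870898 = -521.9 m.
Distance = √(ΔE² + ΔN²) = √((-521.9)² + (-392.5)²) = 653.0 m.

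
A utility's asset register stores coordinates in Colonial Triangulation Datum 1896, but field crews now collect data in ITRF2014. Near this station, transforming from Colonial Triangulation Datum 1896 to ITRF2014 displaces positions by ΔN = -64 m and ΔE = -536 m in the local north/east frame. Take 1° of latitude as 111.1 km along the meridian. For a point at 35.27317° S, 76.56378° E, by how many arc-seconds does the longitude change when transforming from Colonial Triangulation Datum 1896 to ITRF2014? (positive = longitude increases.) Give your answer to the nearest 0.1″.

At latitude -35.27317°, cos φ = 0.816408.
1° of longitude at this latitude = 111.1 × cos φ = 90.70 km, so Δλ = -536.0 / 90702.9 = -0.0059094° = -21.274″.

Δλ = -21.3″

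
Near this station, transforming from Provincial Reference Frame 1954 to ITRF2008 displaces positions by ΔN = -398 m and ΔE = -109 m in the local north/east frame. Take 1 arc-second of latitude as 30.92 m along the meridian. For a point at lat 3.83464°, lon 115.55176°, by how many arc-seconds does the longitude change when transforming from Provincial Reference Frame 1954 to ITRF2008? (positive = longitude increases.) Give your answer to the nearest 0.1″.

Δλ = -3.5″

At latitude 3.83464°, cos φ = 0.997761.
1″ of longitude at this latitude = 30.92 × cos φ = 30.8508 m, so Δλ = -109.0 / 30.8508 = -3.533″.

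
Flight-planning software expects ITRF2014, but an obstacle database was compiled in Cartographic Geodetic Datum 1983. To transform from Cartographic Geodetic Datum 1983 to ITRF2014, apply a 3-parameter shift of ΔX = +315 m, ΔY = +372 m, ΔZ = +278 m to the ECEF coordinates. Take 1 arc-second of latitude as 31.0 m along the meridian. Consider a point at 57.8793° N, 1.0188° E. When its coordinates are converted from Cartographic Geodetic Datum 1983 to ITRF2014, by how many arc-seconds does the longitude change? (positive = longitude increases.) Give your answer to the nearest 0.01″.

sin φ = 0.846930, cos φ = 0.531705, sin λ = 0.017780, cos λ = 0.999842.
East component: ΔE = −sin λ·ΔX + cos λ·ΔY = −(0.017780)(315) + (0.999842)(372) = 366.34 m.
1° of latitude spans 3600 × 31.00 = 111600 m; at latitude φ, 1° of longitude spans that × cos φ = 59338.2 m, so Δλ = 366.34 / 59338.2 × 3600 = 22.226″.

Δλ = 22.23″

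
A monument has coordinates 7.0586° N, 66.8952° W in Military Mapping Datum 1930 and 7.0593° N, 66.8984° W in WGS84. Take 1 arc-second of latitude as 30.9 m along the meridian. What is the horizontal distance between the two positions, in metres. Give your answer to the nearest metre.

Δφ = 7.0593° − 7.0586° = +0.0007°; Δλ = -66.8984° − -66.8952° = -0.0032°.
1° of latitude = 3600 × 30.90 = 111240 m.
ΔN = Δφ × 111240 = 77.9 m; ΔE = Δλ × 111240 × cos(7.0586°) = -0.0032 × 111240 × 0.992421 = -353.3 m.
Distance = √(ΔE² + ΔN²) = √((-353.3)² + 77.9²) = 361.8 m.

362 m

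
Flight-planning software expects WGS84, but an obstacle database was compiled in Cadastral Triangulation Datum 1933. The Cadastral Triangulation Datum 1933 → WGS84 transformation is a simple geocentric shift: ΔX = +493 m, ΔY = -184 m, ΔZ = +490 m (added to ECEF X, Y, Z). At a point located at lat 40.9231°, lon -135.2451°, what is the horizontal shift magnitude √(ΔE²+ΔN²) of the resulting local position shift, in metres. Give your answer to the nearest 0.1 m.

702.3 m

The local east axis at (φ, λ) is (−sin λ, cos λ, 0), so ΔE = −sin(-135.2451°)·493 + cos(-135.2451°)·(-184) = 477.77 m.
The local north axis is (−sin φ cos λ, −sin φ sin λ, cos φ), giving ΔN = 229.326 − 84.861 + 370.239 = 514.70 m.
Horizontal magnitude = √(ΔE² + ΔN²) = √(477.77² + 514.70²) = 702.27 m.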